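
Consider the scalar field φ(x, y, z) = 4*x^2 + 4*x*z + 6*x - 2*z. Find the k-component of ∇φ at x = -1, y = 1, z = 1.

-6

(∇φ)_3 = ∂φ/∂z = 4*x - 2
At (-1, 1, 1): -6.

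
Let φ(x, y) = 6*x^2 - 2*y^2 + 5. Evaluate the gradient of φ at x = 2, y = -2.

∂φ/∂x = 12*x
∂φ/∂y = -4*y
∇φ = (12*x, -4*y)
At (2, -2): (24, 8).

(24, 8)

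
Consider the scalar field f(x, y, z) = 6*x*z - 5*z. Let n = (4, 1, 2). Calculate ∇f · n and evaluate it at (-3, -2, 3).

∂f/∂x = 6*z
∂f/∂y = 0
∂f/∂z = 6*x - 5
∇f at (-3, -2, 3) = (18, 0, -23)
∇f · n = (18)(4) + (0)(1) + (-23)(2) = 26

26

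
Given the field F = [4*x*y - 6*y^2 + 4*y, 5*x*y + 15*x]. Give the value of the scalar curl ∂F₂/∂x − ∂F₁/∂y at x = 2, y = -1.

-14

∂F₂/∂x = 5*y + 15
∂F₁/∂y = 4*x - 12*y + 4
Scalar curl = -4*x + 17*y + 11
At (2, -1): -14.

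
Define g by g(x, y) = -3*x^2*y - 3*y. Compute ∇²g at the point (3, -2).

∂²g/∂x² = -6*y
∂²g/∂y² = 0
∇²g = -6*y
At (3, -2): 12.

12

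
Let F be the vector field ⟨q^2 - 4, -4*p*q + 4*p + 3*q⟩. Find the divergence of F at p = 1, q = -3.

∂F₁/∂p = 0
∂F₂/∂q = -4*p + 3
∇·F = -4*p + 3
At (1, -3): -1.

-1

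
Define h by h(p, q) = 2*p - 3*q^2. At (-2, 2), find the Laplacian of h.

∂²h/∂p² = 0
∂²h/∂q² = -6
∇²h = -6
At (-2, 2): -6.

-6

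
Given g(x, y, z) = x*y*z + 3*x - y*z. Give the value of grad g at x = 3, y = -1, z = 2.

(1, 4, -2)

∂g/∂x = y*z + 3
∂g/∂y = x*z - z
∂g/∂z = x*y - y
∇g = (y*z + 3, x*z - z, x*y - y)
At (3, -1, 2): (1, 4, -2).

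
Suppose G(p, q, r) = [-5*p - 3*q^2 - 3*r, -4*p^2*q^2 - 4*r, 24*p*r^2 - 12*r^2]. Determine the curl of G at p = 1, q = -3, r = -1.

(4, -27, -90)

(∇×G)₁ = ∂G₃/∂q − ∂G₂/∂r = 4
(∇×G)₂ = ∂G₁/∂r − ∂G₃/∂p = -24*r^2 - 3
(∇×G)₃ = ∂G₂/∂p − ∂G₁/∂q = -8*p*q^2 + 6*q
∇×G = (4, -24*r^2 - 3, -8*p*q^2 + 6*q)
At (1, -3, -1): (4, -27, -90).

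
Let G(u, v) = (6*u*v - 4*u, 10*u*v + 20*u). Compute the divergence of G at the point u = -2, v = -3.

-42

∂G₁/∂u = 6*v - 4
∂G₂/∂v = 10*u
∇·G = 10*u + 6*v - 4
At (-2, -3): -42.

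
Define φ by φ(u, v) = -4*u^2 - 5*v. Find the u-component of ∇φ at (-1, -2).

(∇φ)_1 = ∂φ/∂u = -8*u
At (-1, -2): 8.

8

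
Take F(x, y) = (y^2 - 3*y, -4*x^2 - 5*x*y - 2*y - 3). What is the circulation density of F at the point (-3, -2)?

41

∂F₂/∂x = -8*x - 5*y
∂F₁/∂y = 2*y - 3
Scalar curl = -8*x - 7*y + 3
At (-3, -2): 41.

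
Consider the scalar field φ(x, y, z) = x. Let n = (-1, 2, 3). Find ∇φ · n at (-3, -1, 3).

-1

∂φ/∂x = 1
∂φ/∂y = 0
∂φ/∂z = 0
∇φ at (-3, -1, 3) = (1, 0, 0)
∇φ · n = (1)(-1) + (0)(2) + (0)(3) = -1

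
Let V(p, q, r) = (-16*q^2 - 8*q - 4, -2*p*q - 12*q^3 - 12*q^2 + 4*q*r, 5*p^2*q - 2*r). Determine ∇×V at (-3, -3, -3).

(57, -90, -82)

(∇×V)₁ = ∂V₃/∂q − ∂V₂/∂r = 5*p^2 - 4*q
(∇×V)₂ = ∂V₁/∂r − ∂V₃/∂p = -10*p*q
(∇×V)₃ = ∂V₂/∂p − ∂V₁/∂q = 30*q + 8
∇×V = (5*p^2 - 4*q, -10*p*q, 30*q + 8)
At (-3, -3, -3): (57, -90, -82).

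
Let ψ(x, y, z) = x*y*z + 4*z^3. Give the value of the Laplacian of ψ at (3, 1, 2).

48

∂²ψ/∂x² = 0
∂²ψ/∂y² = 0
∂²ψ/∂z² = 24*z
∇²ψ = 24*z
At (3, 1, 2): 48.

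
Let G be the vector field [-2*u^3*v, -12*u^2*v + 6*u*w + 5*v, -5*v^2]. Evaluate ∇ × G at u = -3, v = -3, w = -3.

(∇×G)₁ = ∂G₃/∂v − ∂G₂/∂w = -6*u - 10*v
(∇×G)₂ = ∂G₁/∂w − ∂G₃/∂u = 0
(∇×G)₃ = ∂G₂/∂u − ∂G₁/∂v = 2*u^3 - 24*u*v + 6*w
∇×G = (-6*u - 10*v, 0, 2*u^3 - 24*u*v + 6*w)
At (-3, -3, -3): (48, 0, -288).

(48, 0, -288)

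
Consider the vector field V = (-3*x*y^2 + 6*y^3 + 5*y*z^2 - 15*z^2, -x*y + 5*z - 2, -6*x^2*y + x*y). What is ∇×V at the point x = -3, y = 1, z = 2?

(∇×V)₁ = ∂V₃/∂y − ∂V₂/∂z = -6*x^2 + x - 5
(∇×V)₂ = ∂V₁/∂z − ∂V₃/∂x = 12*x*y + 10*y*z - y - 30*z
(∇×V)₃ = ∂V₂/∂x − ∂V₁/∂y = 6*x*y - 18*y^2 - y - 5*z^2
∇×V = (-6*x^2 + x - 5, 12*x*y + 10*y*z - y - 30*z, 6*x*y - 18*y^2 - y - 5*z^2)
At (-3, 1, 2): (-62, -77, -57).

(-62, -77, -57)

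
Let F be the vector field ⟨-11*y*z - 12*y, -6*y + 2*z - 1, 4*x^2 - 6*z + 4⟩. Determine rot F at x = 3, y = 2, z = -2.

(∇×F)₁ = ∂F₃/∂y − ∂F₂/∂z = -2
(∇×F)₂ = ∂F₁/∂z − ∂F₃/∂x = -8*x - 11*y
(∇×F)₃ = ∂F₂/∂x − ∂F₁/∂y = 11*z + 12
∇×F = (-2, -8*x - 11*y, 11*z + 12)
At (3, 2, -2): (-2, -46, -10).

(-2, -46, -10)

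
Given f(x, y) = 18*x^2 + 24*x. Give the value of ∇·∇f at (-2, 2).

36

∂²f/∂x² = 36
∂²f/∂y² = 0
∇²f = 36
At (-2, 2): 36.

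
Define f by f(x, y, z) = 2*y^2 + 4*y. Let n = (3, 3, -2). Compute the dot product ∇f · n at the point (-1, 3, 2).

48

∂f/∂x = 0
∂f/∂y = 4*y + 4
∂f/∂z = 0
∇f at (-1, 3, 2) = (0, 16, 0)
∇f · n = (0)(3) + (16)(3) + (0)(-2) = 48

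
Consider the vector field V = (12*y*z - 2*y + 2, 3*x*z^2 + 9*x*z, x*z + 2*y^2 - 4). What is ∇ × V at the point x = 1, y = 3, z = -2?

(15, 38, 20)

(∇×V)₁ = ∂V₃/∂y − ∂V₂/∂z = -6*x*z - 9*x + 4*y
(∇×V)₂ = ∂V₁/∂z − ∂V₃/∂x = 12*y - z
(∇×V)₃ = ∂V₂/∂x − ∂V₁/∂y = 3*z^2 - 3*z + 2
∇×V = (-6*x*z - 9*x + 4*y, 12*y - z, 3*z^2 - 3*z + 2)
At (1, 3, -2): (15, 38, 20).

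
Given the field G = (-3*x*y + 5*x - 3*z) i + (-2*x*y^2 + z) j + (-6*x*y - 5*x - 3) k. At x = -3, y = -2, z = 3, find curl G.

(∇×G)₁ = ∂G₃/∂y − ∂G₂/∂z = -6*x - 1
(∇×G)₂ = ∂G₁/∂z − ∂G₃/∂x = 6*y + 2
(∇×G)₃ = ∂G₂/∂x − ∂G₁/∂y = 3*x - 2*y^2
∇×G = (-6*x - 1, 6*y + 2, 3*x - 2*y^2)
At (-3, -2, 3): (17, -10, -17).

(17, -10, -17)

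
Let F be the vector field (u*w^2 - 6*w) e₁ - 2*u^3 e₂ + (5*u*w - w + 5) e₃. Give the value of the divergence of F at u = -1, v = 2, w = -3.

∂F₁/∂u = w^2
∂F₂/∂v = 0
∂F₃/∂w = 5*u - 1
∇·F = 5*u + w^2 - 1
At (-1, 2, -3): 3.

3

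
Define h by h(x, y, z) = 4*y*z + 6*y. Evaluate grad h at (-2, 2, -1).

∂h/∂x = 0
∂h/∂y = 4*z + 6
∂h/∂z = 4*y
∇h = (0, 4*z + 6, 4*y)
At (-2, 2, -1): (0, 2, 8).

(0, 2, 8)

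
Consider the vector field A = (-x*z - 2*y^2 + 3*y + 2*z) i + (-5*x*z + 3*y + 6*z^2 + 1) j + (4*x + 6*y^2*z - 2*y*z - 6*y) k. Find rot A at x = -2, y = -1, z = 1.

(-42, 0, -12)

(∇×A)₁ = ∂A₃/∂y − ∂A₂/∂z = 5*x + 12*y*z - 14*z - 6
(∇×A)₂ = ∂A₁/∂z − ∂A₃/∂x = -x - 2
(∇×A)₃ = ∂A₂/∂x − ∂A₁/∂y = 4*y - 5*z - 3
∇×A = (5*x + 12*y*z - 14*z - 6, -x - 2, 4*y - 5*z - 3)
At (-2, -1, 1): (-42, 0, -12).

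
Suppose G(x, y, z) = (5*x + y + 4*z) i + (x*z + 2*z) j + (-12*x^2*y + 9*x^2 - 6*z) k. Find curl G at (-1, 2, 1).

(∇×G)₁ = ∂G₃/∂y − ∂G₂/∂z = -12*x^2 - x - 2
(∇×G)₂ = ∂G₁/∂z − ∂G₃/∂x = 24*x*y - 18*x + 4
(∇×G)₃ = ∂G₂/∂x − ∂G₁/∂y = z - 1
∇×G = (-12*x^2 - x - 2, 24*x*y - 18*x + 4, z - 1)
At (-1, 2, 1): (-13, -26, 0).

(-13, -26, 0)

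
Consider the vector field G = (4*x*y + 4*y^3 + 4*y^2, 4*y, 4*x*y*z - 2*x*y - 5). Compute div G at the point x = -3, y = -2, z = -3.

20

∂G₁/∂x = 4*y
∂G₂/∂y = 4
∂G₃/∂z = 4*x*y
∇·G = 4*x*y + 4*y + 4
At (-3, -2, -3): 20.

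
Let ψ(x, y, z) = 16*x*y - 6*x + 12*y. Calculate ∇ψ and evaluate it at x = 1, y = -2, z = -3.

(-38, 28, 0)

∂ψ/∂x = 16*y - 6
∂ψ/∂y = 16*x + 12
∂ψ/∂z = 0
∇ψ = (16*y - 6, 16*x + 12, 0)
At (1, -2, -3): (-38, 28, 0).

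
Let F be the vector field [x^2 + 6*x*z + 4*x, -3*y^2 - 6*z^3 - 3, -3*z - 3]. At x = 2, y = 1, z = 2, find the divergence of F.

∂F₁/∂x = 2*x + 6*z + 4
∂F₂/∂y = -6*y
∂F₃/∂z = -3
∇·F = 2*x - 6*y + 6*z + 1
At (2, 1, 2): 11.

11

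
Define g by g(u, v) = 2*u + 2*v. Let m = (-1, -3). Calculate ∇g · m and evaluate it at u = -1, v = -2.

-8

∂g/∂u = 2
∂g/∂v = 2
∇g at (-1, -2) = (2, 2)
∇g · m = (2)(-1) + (2)(-3) = -8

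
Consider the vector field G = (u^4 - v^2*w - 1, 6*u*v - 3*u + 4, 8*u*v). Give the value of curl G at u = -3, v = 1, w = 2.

(∇×G)₁ = ∂G₃/∂v − ∂G₂/∂w = 8*u
(∇×G)₂ = ∂G₁/∂w − ∂G₃/∂u = -v^2 - 8*v
(∇×G)₃ = ∂G₂/∂u − ∂G₁/∂v = 2*v*w + 6*v - 3
∇×G = (8*u, -v^2 - 8*v, 2*v*w + 6*v - 3)
At (-3, 1, 2): (-24, -9, 7).

(-24, -9, 7)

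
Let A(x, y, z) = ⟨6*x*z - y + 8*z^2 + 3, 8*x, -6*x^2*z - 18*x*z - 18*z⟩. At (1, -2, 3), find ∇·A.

∂A₁/∂x = 6*z
∂A₂/∂y = 0
∂A₃/∂z = -6*x^2 - 18*x - 18
∇·A = -6*x^2 - 18*x + 6*z - 18
At (1, -2, 3): -24.

-24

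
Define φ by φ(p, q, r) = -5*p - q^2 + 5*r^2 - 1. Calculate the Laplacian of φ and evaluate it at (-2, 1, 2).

∂²φ/∂p² = 0
∂²φ/∂q² = -2
∂²φ/∂r² = 10
∇²φ = 8
At (-2, 1, 2): 8.

8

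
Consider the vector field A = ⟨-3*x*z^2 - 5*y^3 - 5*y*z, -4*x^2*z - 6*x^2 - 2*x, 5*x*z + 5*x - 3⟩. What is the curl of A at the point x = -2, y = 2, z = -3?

(16, -36, 19)

(∇×A)₁ = ∂A₃/∂y − ∂A₂/∂z = 4*x^2
(∇×A)₂ = ∂A₁/∂z − ∂A₃/∂x = -6*x*z - 5*y - 5*z - 5
(∇×A)₃ = ∂A₂/∂x − ∂A₁/∂y = -8*x*z - 12*x + 15*y^2 + 5*z - 2
∇×A = (4*x^2, -6*x*z - 5*y - 5*z - 5, -8*x*z - 12*x + 15*y^2 + 5*z - 2)
At (-2, 2, -3): (16, -36, 19).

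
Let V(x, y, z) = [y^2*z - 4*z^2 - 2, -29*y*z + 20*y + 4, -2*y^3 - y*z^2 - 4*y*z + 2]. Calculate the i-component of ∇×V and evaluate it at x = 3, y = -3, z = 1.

(∇×V)_1 = ∂V₃/∂y − ∂V₂/∂z
= -6*y^2 - z^2 - 4*z − (-29*y)
= -6*y^2 + 29*y - z^2 - 4*z
At (3, -3, 1): -146.

-146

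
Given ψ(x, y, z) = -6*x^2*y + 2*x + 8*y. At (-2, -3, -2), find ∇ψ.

(-70, -16, 0)

∂ψ/∂x = -12*x*y + 2
∂ψ/∂y = -6*x^2 + 8
∂ψ/∂z = 0
∇ψ = (-12*x*y + 2, -6*x^2 + 8, 0)
At (-2, -3, -2): (-70, -16, 0).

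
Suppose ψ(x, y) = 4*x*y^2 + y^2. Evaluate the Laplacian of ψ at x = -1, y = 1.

-6

∂²ψ/∂x² = 0
∂²ψ/∂y² = 2*(4*x + 1)
∇²ψ = 8*x + 2
At (-1, 1): -6.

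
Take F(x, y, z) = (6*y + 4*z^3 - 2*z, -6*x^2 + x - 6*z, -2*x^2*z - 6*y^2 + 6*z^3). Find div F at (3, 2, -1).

0

∂F₁/∂x = 0
∂F₂/∂y = 0
∂F₃/∂z = -2*x^2 + 18*z^2
∇·F = -2*x^2 + 18*z^2
At (3, 2, -1): 0.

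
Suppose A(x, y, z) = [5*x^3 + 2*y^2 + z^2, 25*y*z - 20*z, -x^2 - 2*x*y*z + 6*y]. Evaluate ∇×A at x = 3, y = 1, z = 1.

(∇×A)₁ = ∂A₃/∂y − ∂A₂/∂z = -2*x*z - 25*y + 26
(∇×A)₂ = ∂A₁/∂z − ∂A₃/∂x = 2*x + 2*y*z + 2*z
(∇×A)₃ = ∂A₂/∂x − ∂A₁/∂y = -4*y
∇×A = (-2*x*z - 25*y + 26, 2*x + 2*y*z + 2*z, -4*y)
At (3, 1, 1): (-5, 10, -4).

(-5, 10, -4)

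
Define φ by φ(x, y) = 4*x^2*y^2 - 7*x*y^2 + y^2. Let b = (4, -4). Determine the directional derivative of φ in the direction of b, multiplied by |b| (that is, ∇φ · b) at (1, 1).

∂φ/∂x = 8*x*y^2 - 7*y^2
∂φ/∂y = 8*x^2*y - 14*x*y + 2*y
∇φ at (1, 1) = (1, -4)
∇φ · b = (1)(4) + (-4)(-4) = 20

20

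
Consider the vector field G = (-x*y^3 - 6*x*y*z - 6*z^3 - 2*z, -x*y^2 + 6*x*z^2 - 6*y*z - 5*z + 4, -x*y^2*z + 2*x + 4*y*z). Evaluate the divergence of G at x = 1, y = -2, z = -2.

-12

∂G₁/∂x = -y^3 - 6*y*z
∂G₂/∂y = -2*x*y - 6*z
∂G₃/∂z = -x*y^2 + 4*y
∇·G = -x*y^2 - 2*x*y - y^3 - 6*y*z + 4*y - 6*z
At (1, -2, -2): -12.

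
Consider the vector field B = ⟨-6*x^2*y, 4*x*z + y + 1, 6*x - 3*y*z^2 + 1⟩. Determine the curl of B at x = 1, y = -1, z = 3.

(∇×B)₁ = ∂B₃/∂y − ∂B₂/∂z = -4*x - 3*z^2
(∇×B)₂ = ∂B₁/∂z − ∂B₃/∂x = -6
(∇×B)₃ = ∂B₂/∂x − ∂B₁/∂y = 6*x^2 + 4*z
∇×B = (-4*x - 3*z^2, -6, 6*x^2 + 4*z)
At (1, -1, 3): (-31, -6, 18).

(-31, -6, 18)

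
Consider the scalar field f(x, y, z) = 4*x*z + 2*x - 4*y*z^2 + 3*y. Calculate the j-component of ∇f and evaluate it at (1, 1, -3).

(∇f)_2 = ∂f/∂y = -4*z^2 + 3
At (1, 1, -3): -33.

-33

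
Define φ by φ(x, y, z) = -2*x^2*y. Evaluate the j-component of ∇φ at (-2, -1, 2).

-8

(∇φ)_2 = ∂φ/∂y = -2*x^2
At (-2, -1, 2): -8.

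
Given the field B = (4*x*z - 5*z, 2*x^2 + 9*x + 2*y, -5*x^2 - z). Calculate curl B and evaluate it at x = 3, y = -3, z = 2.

(0, 37, 21)

(∇×B)₁ = ∂B₃/∂y − ∂B₂/∂z = 0
(∇×B)₂ = ∂B₁/∂z − ∂B₃/∂x = 14*x - 5
(∇×B)₃ = ∂B₂/∂x − ∂B₁/∂y = 4*x + 9
∇×B = (0, 14*x - 5, 4*x + 9)
At (3, -3, 2): (0, 37, 21).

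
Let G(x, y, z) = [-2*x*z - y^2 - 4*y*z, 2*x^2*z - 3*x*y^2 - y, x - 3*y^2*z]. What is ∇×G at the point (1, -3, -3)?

(∇×G)₁ = ∂G₃/∂y − ∂G₂/∂z = -2*x^2 - 6*y*z
(∇×G)₂ = ∂G₁/∂z − ∂G₃/∂x = -2*x - 4*y - 1
(∇×G)₃ = ∂G₂/∂x − ∂G₁/∂y = 4*x*z - 3*y^2 + 2*y + 4*z
∇×G = (-2*x^2 - 6*y*z, -2*x - 4*y - 1, 4*x*z - 3*y^2 + 2*y + 4*z)
At (1, -3, -3): (-56, 9, -57).

(-56, 9, -57)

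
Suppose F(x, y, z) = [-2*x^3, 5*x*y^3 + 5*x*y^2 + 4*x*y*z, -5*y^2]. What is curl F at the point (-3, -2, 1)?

(∇×F)₁ = ∂F₃/∂y − ∂F₂/∂z = -4*x*y - 10*y
(∇×F)₂ = ∂F₁/∂z − ∂F₃/∂x = 0
(∇×F)₃ = ∂F₂/∂x − ∂F₁/∂y = 5*y^3 + 5*y^2 + 4*y*z
∇×F = (-4*x*y - 10*y, 0, 5*y^3 + 5*y^2 + 4*y*z)
At (-3, -2, 1): (-4, 0, -28).

(-4, 0, -28)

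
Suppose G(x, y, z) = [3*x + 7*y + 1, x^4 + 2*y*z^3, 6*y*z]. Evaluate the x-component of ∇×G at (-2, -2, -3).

(∇×G)_1 = ∂G₃/∂y − ∂G₂/∂z
= 6*z − (6*y*z^2)
= -6*y*z^2 + 6*z
At (-2, -2, -3): 90.

90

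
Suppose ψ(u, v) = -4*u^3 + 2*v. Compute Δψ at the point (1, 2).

∂²ψ/∂u² = -24*u
∂²ψ/∂v² = 0
∇²ψ = -24*u
At (1, 2): -24.

-24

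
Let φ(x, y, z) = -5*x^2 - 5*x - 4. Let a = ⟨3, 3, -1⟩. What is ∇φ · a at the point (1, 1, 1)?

-45

∂φ/∂x = -10*x - 5
∂φ/∂y = 0
∂φ/∂z = 0
∇φ at (1, 1, 1) = (-15, 0, 0)
∇φ · a = (-15)(3) + (0)(3) + (0)(-1) = -45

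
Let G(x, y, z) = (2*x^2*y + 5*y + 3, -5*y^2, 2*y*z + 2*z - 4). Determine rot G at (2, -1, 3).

(∇×G)₁ = ∂G₃/∂y − ∂G₂/∂z = 2*z
(∇×G)₂ = ∂G₁/∂z − ∂G₃/∂x = 0
(∇×G)₃ = ∂G₂/∂x − ∂G₁/∂y = -2*x^2 - 5
∇×G = (2*z, 0, -2*x^2 - 5)
At (2, -1, 3): (6, 0, -13).

(6, 0, -13)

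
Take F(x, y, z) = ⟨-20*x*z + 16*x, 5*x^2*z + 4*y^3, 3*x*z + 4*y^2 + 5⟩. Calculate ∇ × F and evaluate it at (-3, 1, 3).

(∇×F)₁ = ∂F₃/∂y − ∂F₂/∂z = -5*x^2 + 8*y
(∇×F)₂ = ∂F₁/∂z − ∂F₃/∂x = -20*x - 3*z
(∇×F)₃ = ∂F₂/∂x − ∂F₁/∂y = 10*x*z
∇×F = (-5*x^2 + 8*y, -20*x - 3*z, 10*x*z)
At (-3, 1, 3): (-37, 51, -90).

(-37, 51, -90)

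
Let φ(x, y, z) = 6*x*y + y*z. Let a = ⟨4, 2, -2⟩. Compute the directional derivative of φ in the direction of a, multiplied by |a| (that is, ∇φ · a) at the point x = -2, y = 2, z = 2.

∂φ/∂x = 6*y
∂φ/∂y = 6*x + z
∂φ/∂z = y
∇φ at (-2, 2, 2) = (12, -10, 2)
∇φ · a = (12)(4) + (-10)(2) + (2)(-2) = 24

24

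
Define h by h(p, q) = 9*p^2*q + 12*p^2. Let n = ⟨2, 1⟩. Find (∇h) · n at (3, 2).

∂h/∂p = 18*p*q + 24*p
∂h/∂q = 9*p^2
∇h at (3, 2) = (180, 81)
∇h · n = (180)(2) + (81)(1) = 441

441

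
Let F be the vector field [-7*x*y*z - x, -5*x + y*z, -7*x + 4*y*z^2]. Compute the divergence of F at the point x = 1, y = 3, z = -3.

-13

∂F₁/∂x = -7*y*z - 1
∂F₂/∂y = z
∂F₃/∂z = 8*y*z
∇·F = y*z + z - 1
At (1, 3, -3): -13.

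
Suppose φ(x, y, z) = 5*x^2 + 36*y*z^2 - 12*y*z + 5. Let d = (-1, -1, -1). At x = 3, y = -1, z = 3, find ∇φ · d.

∂φ/∂x = 10*x
∂φ/∂y = 36*z^2 - 12*z
∂φ/∂z = 72*y*z - 12*y
∇φ at (3, -1, 3) = (30, 288, -204)
∇φ · d = (30)(-1) + (288)(-1) + (-204)(-1) = -114

-114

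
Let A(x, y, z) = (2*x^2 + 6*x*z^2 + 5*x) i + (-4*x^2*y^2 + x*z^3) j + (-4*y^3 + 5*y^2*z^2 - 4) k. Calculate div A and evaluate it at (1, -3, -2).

∂A₁/∂x = 4*x + 6*z^2 + 5
∂A₂/∂y = -8*x^2*y
∂A₃/∂z = 10*y^2*z
∇·A = -8*x^2*y + 4*x + 10*y^2*z + 6*z^2 + 5
At (1, -3, -2): -123.

-123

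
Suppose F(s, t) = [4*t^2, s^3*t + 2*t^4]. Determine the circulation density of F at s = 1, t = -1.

∂F₂/∂s = 3*s^2*t
∂F₁/∂t = 8*t
Scalar curl = 3*s^2*t - 8*t
At (1, -1): 5.

5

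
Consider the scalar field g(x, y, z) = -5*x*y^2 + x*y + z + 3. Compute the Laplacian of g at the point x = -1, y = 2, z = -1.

∂²g/∂x² = 0
∂²g/∂y² = -10*x
∂²g/∂z² = 0
∇²g = -10*x
At (-1, 2, -1): 10.

10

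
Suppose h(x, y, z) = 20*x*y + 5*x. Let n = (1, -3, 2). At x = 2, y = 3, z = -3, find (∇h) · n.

∂h/∂x = 20*y + 5
∂h/∂y = 20*x
∂h/∂z = 0
∇h at (2, 3, -3) = (65, 40, 0)
∇h · n = (65)(1) + (40)(-3) + (0)(2) = -55

-55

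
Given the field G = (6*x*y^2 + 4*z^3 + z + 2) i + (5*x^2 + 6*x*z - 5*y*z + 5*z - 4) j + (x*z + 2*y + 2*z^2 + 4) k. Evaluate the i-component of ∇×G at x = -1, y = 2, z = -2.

(∇×G)_1 = ∂G₃/∂y − ∂G₂/∂z
= 2 − (6*x - 5*y + 5)
= -6*x + 5*y - 3
At (-1, 2, -2): 13.

13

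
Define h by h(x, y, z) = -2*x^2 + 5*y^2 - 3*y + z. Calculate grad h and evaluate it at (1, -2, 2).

(-4, -23, 1)

∂h/∂x = -4*x
∂h/∂y = 10*y - 3
∂h/∂z = 1
∇h = (-4*x, 10*y - 3, 1)
At (1, -2, 2): (-4, -23, 1).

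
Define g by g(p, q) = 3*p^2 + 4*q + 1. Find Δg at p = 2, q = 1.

∂²g/∂p² = 6
∂²g/∂q² = 0
∇²g = 6
At (2, 1): 6.

6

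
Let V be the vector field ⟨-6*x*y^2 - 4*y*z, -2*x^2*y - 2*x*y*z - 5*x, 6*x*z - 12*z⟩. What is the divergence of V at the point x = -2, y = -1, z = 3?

∂V₁/∂x = -6*y^2
∂V₂/∂y = -2*x^2 - 2*x*z
∂V₃/∂z = 6*x - 12
∇·V = -2*x^2 - 2*x*z + 6*x - 6*y^2 - 12
At (-2, -1, 3): -26.

-26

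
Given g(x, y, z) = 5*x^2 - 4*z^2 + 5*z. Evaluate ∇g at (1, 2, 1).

∂g/∂x = 10*x
∂g/∂y = 0
∂g/∂z = -8*z + 5
∇g = (10*x, 0, -8*z + 5)
At (1, 2, 1): (10, 0, -3).

(10, 0, -3)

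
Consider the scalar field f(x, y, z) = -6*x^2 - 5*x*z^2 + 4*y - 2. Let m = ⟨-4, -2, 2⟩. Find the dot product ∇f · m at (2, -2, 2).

88

∂f/∂x = -12*x - 5*z^2
∂f/∂y = 4
∂f/∂z = -10*x*z
∇f at (2, -2, 2) = (-44, 4, -40)
∇f · m = (-44)(-4) + (4)(-2) + (-40)(2) = 88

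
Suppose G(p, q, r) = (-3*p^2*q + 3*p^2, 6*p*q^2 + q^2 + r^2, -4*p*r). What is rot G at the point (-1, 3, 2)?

(-4, 8, 57)

(∇×G)₁ = ∂G₃/∂q − ∂G₂/∂r = -2*r
(∇×G)₂ = ∂G₁/∂r − ∂G₃/∂p = 4*r
(∇×G)₃ = ∂G₂/∂p − ∂G₁/∂q = 3*p^2 + 6*q^2
∇×G = (-2*r, 4*r, 3*p^2 + 6*q^2)
At (-1, 3, 2): (-4, 8, 57).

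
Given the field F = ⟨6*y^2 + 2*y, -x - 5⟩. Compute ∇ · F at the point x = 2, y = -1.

0

∂F₁/∂x = 0
∂F₂/∂y = 0
∇·F = 0
At (2, -1): 0.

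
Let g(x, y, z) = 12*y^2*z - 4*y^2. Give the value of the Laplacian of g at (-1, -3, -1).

-32

∂²g/∂x² = 0
∂²g/∂y² = 8*(3*z - 1)
∂²g/∂z² = 0
∇²g = 24*z - 8
At (-1, -3, -1): -32.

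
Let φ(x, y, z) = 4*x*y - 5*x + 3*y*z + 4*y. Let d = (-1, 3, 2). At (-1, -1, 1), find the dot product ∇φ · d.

∂φ/∂x = 4*y - 5
∂φ/∂y = 4*x + 3*z + 4
∂φ/∂z = 3*y
∇φ at (-1, -1, 1) = (-9, 3, -3)
∇φ · d = (-9)(-1) + (3)(3) + (-3)(2) = 12

12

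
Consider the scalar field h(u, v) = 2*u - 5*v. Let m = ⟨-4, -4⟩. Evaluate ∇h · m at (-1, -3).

∂h/∂u = 2
∂h/∂v = -5
∇h at (-1, -3) = (2, -5)
∇h · m = (2)(-4) + (-5)(-4) = 12

12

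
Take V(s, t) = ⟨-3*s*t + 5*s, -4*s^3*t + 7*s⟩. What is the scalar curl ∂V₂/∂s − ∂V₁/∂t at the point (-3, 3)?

∂V₂/∂s = -12*s^2*t + 7
∂V₁/∂t = -3*s
Scalar curl = -12*s^2*t + 3*s + 7
At (-3, 3): -326.

-326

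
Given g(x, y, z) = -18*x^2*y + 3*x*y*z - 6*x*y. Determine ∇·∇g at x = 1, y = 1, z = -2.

-36

∂²g/∂x² = -36*y
∂²g/∂y² = 0
∂²g/∂z² = 0
∇²g = -36*y
At (1, 1, -2): -36.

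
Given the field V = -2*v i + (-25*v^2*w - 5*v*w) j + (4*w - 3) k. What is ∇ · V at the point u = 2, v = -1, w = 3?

∂V₁/∂u = 0
∂V₂/∂v = -50*v*w - 5*w
∂V₃/∂w = 4
∇·V = -50*v*w - 5*w + 4
At (2, -1, 3): 139.

139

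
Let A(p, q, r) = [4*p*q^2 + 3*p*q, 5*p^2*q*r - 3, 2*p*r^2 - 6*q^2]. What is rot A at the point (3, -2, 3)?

(114, -18, -141)

(∇×A)₁ = ∂A₃/∂q − ∂A₂/∂r = -5*p^2*q - 12*q
(∇×A)₂ = ∂A₁/∂r − ∂A₃/∂p = -2*r^2
(∇×A)₃ = ∂A₂/∂p − ∂A₁/∂q = 10*p*q*r - 8*p*q - 3*p
∇×A = (-5*p^2*q - 12*q, -2*r^2, 10*p*q*r - 8*p*q - 3*p)
At (3, -2, 3): (114, -18, -141).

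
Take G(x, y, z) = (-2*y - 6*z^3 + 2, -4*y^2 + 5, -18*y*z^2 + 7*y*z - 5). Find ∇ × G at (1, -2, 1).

(-11, -18, 2)

(∇×G)₁ = ∂G₃/∂y − ∂G₂/∂z = -18*z^2 + 7*z
(∇×G)₂ = ∂G₁/∂z − ∂G₃/∂x = -18*z^2
(∇×G)₃ = ∂G₂/∂x − ∂G₁/∂y = 2
∇×G = (-18*z^2 + 7*z, -18*z^2, 2)
At (1, -2, 1): (-11, -18, 2).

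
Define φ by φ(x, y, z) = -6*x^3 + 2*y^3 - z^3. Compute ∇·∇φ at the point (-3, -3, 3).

∂²φ/∂x² = -36*x
∂²φ/∂y² = 12*y
∂²φ/∂z² = -6*z
∇²φ = -36*x + 12*y - 6*z
At (-3, -3, 3): 54.

54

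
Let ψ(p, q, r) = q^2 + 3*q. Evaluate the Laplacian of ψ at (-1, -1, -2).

2

∂²ψ/∂p² = 0
∂²ψ/∂q² = 2
∂²ψ/∂r² = 0
∇²ψ = 2
At (-1, -1, -2): 2.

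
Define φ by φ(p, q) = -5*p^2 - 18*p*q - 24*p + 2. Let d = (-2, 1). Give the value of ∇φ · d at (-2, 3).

∂φ/∂p = -10*p - 18*q - 24
∂φ/∂q = -18*p
∇φ at (-2, 3) = (-58, 36)
∇φ · d = (-58)(-2) + (36)(1) = 152

152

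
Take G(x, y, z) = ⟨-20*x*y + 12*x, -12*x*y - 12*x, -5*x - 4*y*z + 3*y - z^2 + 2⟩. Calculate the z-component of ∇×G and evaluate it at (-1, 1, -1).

(∇×G)_3 = ∂G₂/∂x − ∂G₁/∂y
= -12*y - 12 − (-20*x)
= 20*x - 12*y - 12
At (-1, 1, -1): -44.

-44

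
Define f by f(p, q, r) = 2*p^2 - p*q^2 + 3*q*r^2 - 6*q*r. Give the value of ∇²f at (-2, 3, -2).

∂²f/∂p² = 4
∂²f/∂q² = -2*p
∂²f/∂r² = 6*q
∇²f = -2*p + 6*q + 4
At (-2, 3, -2): 26.

26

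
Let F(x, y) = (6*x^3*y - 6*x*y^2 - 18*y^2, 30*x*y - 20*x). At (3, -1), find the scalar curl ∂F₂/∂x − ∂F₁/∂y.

∂F₂/∂x = 30*y - 20
∂F₁/∂y = 6*x^3 - 12*x*y - 36*y
Scalar curl = -6*x^3 + 12*x*y + 66*y - 20
At (3, -1): -284.

-284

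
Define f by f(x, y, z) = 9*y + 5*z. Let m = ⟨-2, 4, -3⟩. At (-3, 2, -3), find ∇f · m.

21

∂f/∂x = 0
∂f/∂y = 9
∂f/∂z = 5
∇f at (-3, 2, -3) = (0, 9, 5)
∇f · m = (0)(-2) + (9)(4) + (5)(-3) = 21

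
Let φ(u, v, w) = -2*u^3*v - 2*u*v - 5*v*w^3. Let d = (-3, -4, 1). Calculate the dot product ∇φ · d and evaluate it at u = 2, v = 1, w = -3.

-517

∂φ/∂u = -6*u^2*v - 2*v
∂φ/∂v = -2*u^3 - 2*u - 5*w^3
∂φ/∂w = -15*v*w^2
∇φ at (2, 1, -3) = (-26, 115, -135)
∇φ · d = (-26)(-3) + (115)(-4) + (-135)(1) = -517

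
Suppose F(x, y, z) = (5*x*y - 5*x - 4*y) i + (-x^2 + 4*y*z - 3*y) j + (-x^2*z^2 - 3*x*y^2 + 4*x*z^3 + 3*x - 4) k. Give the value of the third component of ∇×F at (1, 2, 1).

-3

(∇×F)_3 = ∂F₂/∂x − ∂F₁/∂y
= -2*x − (5*x - 4)
= -7*x + 4
At (1, 2, 1): -3.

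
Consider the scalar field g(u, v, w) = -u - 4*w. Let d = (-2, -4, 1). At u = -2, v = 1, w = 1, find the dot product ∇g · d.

∂g/∂u = -1
∂g/∂v = 0
∂g/∂w = -4
∇g at (-2, 1, 1) = (-1, 0, -4)
∇g · d = (-1)(-2) + (0)(-4) + (-4)(1) = -2

-2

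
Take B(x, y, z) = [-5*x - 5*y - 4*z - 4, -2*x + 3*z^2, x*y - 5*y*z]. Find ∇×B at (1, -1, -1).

(∇×B)₁ = ∂B₃/∂y − ∂B₂/∂z = x - 11*z
(∇×B)₂ = ∂B₁/∂z − ∂B₃/∂x = -y - 4
(∇×B)₃ = ∂B₂/∂x − ∂B₁/∂y = 3
∇×B = (x - 11*z, -y - 4, 3)
At (1, -1, -1): (12, -3, 3).

(12, -3, 3)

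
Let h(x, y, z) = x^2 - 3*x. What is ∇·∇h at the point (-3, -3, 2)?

∂²h/∂x² = 2
∂²h/∂y² = 0
∂²h/∂z² = 0
∇²h = 2
At (-3, -3, 2): 2.

2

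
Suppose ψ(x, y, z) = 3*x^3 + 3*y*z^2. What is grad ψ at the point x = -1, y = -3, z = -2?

(9, 12, 36)

∂ψ/∂x = 9*x^2
∂ψ/∂y = 3*z^2
∂ψ/∂z = 6*y*z
∇ψ = (9*x^2, 3*z^2, 6*y*z)
At (-1, -3, -2): (9, 12, 36).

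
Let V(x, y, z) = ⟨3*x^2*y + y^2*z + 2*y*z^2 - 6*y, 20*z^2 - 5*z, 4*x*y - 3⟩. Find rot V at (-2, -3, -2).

(∇×V)₁ = ∂V₃/∂y − ∂V₂/∂z = 4*x - 40*z + 5
(∇×V)₂ = ∂V₁/∂z − ∂V₃/∂x = y^2 + 4*y*z - 4*y
(∇×V)₃ = ∂V₂/∂x − ∂V₁/∂y = -3*x^2 - 2*y*z - 2*z^2 + 6
∇×V = (4*x - 40*z + 5, y^2 + 4*y*z - 4*y, -3*x^2 - 2*y*z - 2*z^2 + 6)
At (-2, -3, -2): (77, 45, -26).

(77, 45, -26)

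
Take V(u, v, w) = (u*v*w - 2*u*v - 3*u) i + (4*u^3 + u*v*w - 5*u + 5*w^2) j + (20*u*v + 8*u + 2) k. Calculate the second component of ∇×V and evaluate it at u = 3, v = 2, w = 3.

-42

(∇×V)_2 = ∂V₁/∂w − ∂V₃/∂u
= u*v − (20*v + 8)
= u*v - 20*v - 8
At (3, 2, 3): -42.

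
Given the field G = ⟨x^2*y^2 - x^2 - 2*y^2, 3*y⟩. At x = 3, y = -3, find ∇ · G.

51

∂G₁/∂x = 2*x*y^2 - 2*x
∂G₂/∂y = 3
∇·G = 2*x*y^2 - 2*x + 3
At (3, -3): 51.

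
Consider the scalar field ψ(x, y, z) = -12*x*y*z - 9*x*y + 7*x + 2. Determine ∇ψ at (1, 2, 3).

(-83, -45, -24)

∂ψ/∂x = -12*y*z - 9*y + 7
∂ψ/∂y = -12*x*z - 9*x
∂ψ/∂z = -12*x*y
∇ψ = (-12*y*z - 9*y + 7, -12*x*z - 9*x, -12*x*y)
At (1, 2, 3): (-83, -45, -24).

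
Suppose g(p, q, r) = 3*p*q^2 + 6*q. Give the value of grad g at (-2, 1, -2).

(3, -6, 0)

∂g/∂p = 3*q^2
∂g/∂q = 6*p*q + 6
∂g/∂r = 0
∇g = (3*q^2, 6*p*q + 6, 0)
At (-2, 1, -2): (3, -6, 0).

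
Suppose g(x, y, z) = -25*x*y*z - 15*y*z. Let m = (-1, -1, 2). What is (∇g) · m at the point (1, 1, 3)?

∂g/∂x = -25*y*z
∂g/∂y = -25*x*z - 15*z
∂g/∂z = -25*x*y - 15*y
∇g at (1, 1, 3) = (-75, -120, -40)
∇g · m = (-75)(-1) + (-120)(-1) + (-40)(2) = 115

115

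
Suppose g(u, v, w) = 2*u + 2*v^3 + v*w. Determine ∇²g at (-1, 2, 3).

24

∂²g/∂u² = 0
∂²g/∂v² = 12*v
∂²g/∂w² = 0
∇²g = 12*v
At (-1, 2, 3): 24.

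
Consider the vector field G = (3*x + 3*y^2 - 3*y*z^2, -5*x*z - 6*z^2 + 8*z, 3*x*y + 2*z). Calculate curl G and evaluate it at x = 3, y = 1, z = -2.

(∇×G)₁ = ∂G₃/∂y − ∂G₂/∂z = 8*x + 12*z - 8
(∇×G)₂ = ∂G₁/∂z − ∂G₃/∂x = -6*y*z - 3*y
(∇×G)₃ = ∂G₂/∂x − ∂G₁/∂y = -6*y + 3*z^2 - 5*z
∇×G = (8*x + 12*z - 8, -6*y*z - 3*y, -6*y + 3*z^2 - 5*z)
At (3, 1, -2): (-8, 9, 16).

(-8, 9, 16)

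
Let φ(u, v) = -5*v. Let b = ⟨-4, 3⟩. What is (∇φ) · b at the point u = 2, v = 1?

∂φ/∂u = 0
∂φ/∂v = -5
∇φ at (2, 1) = (0, -5)
∇φ · b = (0)(-4) + (-5)(3) = -15

-15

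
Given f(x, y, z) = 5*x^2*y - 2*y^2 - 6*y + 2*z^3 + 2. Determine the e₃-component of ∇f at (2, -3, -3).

54

(∇f)_3 = ∂f/∂z = 6*z^2
At (2, -3, -3): 54.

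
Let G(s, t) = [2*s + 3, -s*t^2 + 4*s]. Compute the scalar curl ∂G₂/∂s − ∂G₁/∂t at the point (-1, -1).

3

∂G₂/∂s = -t^2 + 4
∂G₁/∂t = 0
Scalar curl = -t^2 + 4
At (-1, -1): 3.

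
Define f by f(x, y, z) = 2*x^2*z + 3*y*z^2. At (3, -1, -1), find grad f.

(-12, 3, 24)

∂f/∂x = 4*x*z
∂f/∂y = 3*z^2
∂f/∂z = 2*x^2 + 6*y*z
∇f = (4*x*z, 3*z^2, 2*x^2 + 6*y*z)
At (3, -1, -1): (-12, 3, 24).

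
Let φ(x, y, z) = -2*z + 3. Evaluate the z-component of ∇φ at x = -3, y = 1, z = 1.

-2

(∇φ)_3 = ∂φ/∂z = -2
At (-3, 1, 1): -2.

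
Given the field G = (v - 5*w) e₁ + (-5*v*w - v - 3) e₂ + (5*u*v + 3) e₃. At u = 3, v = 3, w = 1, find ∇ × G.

(30, -20, -1)

(∇×G)₁ = ∂G₃/∂v − ∂G₂/∂w = 5*u + 5*v
(∇×G)₂ = ∂G₁/∂w − ∂G₃/∂u = -5*v - 5
(∇×G)₃ = ∂G₂/∂u − ∂G₁/∂v = -1
∇×G = (5*u + 5*v, -5*v - 5, -1)
At (3, 3, 1): (30, -20, -1).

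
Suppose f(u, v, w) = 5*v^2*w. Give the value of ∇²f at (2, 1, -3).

-30

∂²f/∂u² = 0
∂²f/∂v² = 10*w
∂²f/∂w² = 0
∇²f = 10*w
At (2, 1, -3): -30.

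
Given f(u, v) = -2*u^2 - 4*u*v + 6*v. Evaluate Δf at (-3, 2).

-4

∂²f/∂u² = -4
∂²f/∂v² = 0
∇²f = -4
At (-3, 2): -4.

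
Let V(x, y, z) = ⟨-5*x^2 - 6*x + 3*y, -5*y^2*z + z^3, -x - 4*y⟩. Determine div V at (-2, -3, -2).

∂V₁/∂x = -10*x - 6
∂V₂/∂y = -10*y*z
∂V₃/∂z = 0
∇·V = -10*x - 10*y*z - 6
At (-2, -3, -2): -46.

-46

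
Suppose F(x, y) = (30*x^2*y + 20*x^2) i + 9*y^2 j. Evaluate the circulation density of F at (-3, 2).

∂F₂/∂x = 0
∂F₁/∂y = 30*x^2
Scalar curl = -30*x^2
At (-3, 2): -270.

-270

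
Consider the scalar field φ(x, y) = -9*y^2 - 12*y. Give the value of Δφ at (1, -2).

∂²φ/∂x² = 0
∂²φ/∂y² = -18
∇²φ = -18
At (1, -2): -18.

-18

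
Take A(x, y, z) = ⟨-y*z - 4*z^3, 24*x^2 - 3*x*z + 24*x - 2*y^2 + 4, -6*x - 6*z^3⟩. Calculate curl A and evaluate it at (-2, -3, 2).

(∇×A)₁ = ∂A₃/∂y − ∂A₂/∂z = 3*x
(∇×A)₂ = ∂A₁/∂z − ∂A₃/∂x = -y - 12*z^2 + 6
(∇×A)₃ = ∂A₂/∂x − ∂A₁/∂y = 48*x - 2*z + 24
∇×A = (3*x, -y - 12*z^2 + 6, 48*x - 2*z + 24)
At (-2, -3, 2): (-6, -39, -76).

(-6, -39, -76)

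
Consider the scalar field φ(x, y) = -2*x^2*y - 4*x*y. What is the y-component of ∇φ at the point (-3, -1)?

-6

(∇φ)_2 = ∂φ/∂y = -2*x^2 - 4*x
At (-3, -1): -6.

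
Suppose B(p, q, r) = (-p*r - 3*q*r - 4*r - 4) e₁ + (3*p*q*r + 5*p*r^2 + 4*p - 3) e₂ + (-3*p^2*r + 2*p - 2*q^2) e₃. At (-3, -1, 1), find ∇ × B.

(∇×B)₁ = ∂B₃/∂q − ∂B₂/∂r = -3*p*q - 10*p*r - 4*q
(∇×B)₂ = ∂B₁/∂r − ∂B₃/∂p = 6*p*r - p - 3*q - 6
(∇×B)₃ = ∂B₂/∂p − ∂B₁/∂q = 3*q*r + 5*r^2 + 3*r + 4
∇×B = (-3*p*q - 10*p*r - 4*q, 6*p*r - p - 3*q - 6, 3*q*r + 5*r^2 + 3*r + 4)
At (-3, -1, 1): (25, -18, 9).

(25, -18, 9)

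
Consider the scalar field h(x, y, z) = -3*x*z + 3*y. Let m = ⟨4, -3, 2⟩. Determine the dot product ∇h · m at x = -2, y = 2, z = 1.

-9

∂h/∂x = -3*z
∂h/∂y = 3
∂h/∂z = -3*x
∇h at (-2, 2, 1) = (-3, 3, 6)
∇h · m = (-3)(4) + (3)(-3) + (6)(2) = -9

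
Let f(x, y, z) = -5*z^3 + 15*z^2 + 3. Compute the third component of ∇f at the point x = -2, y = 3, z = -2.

(∇f)_3 = ∂f/∂z = -15*z^2 + 30*z
At (-2, 3, -2): -120.

-120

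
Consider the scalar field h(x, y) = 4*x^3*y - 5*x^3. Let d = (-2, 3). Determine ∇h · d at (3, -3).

1242

∂h/∂x = 12*x^2*y - 15*x^2
∂h/∂y = 4*x^3
∇h at (3, -3) = (-459, 108)
∇h · d = (-459)(-2) + (108)(3) = 1242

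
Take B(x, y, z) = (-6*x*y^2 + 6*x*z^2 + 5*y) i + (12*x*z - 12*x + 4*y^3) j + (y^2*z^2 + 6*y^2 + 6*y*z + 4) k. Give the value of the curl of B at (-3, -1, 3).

(24, -108, 55)

(∇×B)₁ = ∂B₃/∂y − ∂B₂/∂z = -12*x + 2*y*z^2 + 12*y + 6*z
(∇×B)₂ = ∂B₁/∂z − ∂B₃/∂x = 12*x*z
(∇×B)₃ = ∂B₂/∂x − ∂B₁/∂y = 12*x*y + 12*z - 17
∇×B = (-12*x + 2*y*z^2 + 12*y + 6*z, 12*x*z, 12*x*y + 12*z - 17)
At (-3, -1, 3): (24, -108, 55).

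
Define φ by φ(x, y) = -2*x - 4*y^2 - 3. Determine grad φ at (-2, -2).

∂φ/∂x = -2
∂φ/∂y = -8*y
∇φ = (-2, -8*y)
At (-2, -2): (-2, 16).

(-2, 16)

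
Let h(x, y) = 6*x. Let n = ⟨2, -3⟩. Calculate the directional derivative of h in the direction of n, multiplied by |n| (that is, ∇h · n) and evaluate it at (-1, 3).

∂h/∂x = 6
∂h/∂y = 0
∇h at (-1, 3) = (6, 0)
∇h · n = (6)(2) + (0)(-3) = 12

12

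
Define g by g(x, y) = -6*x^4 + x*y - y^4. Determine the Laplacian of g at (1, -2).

∂²g/∂x² = -72*x^2
∂²g/∂y² = -12*y^2
∇²g = -72*x^2 - 12*y^2
At (1, -2): -120.

-120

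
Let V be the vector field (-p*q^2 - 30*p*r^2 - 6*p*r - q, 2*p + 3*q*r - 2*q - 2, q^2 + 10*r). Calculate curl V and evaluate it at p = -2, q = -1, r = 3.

(1, 372, 7)

(∇×V)₁ = ∂V₃/∂q − ∂V₂/∂r = -q
(∇×V)₂ = ∂V₁/∂r − ∂V₃/∂p = -60*p*r - 6*p
(∇×V)₃ = ∂V₂/∂p − ∂V₁/∂q = 2*p*q + 3
∇×V = (-q, -60*p*r - 6*p, 2*p*q + 3)
At (-2, -1, 3): (1, 372, 7).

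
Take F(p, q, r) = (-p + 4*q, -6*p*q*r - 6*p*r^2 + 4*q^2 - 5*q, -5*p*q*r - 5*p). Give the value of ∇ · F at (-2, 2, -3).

∂F₁/∂p = -1
∂F₂/∂q = -6*p*r + 8*q - 5
∂F₃/∂r = -5*p*q
∇·F = -5*p*q - 6*p*r + 8*q - 6
At (-2, 2, -3): -6.

-6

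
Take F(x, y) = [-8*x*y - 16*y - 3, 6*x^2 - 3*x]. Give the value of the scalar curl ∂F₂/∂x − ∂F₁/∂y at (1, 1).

∂F₂/∂x = 12*x - 3
∂F₁/∂y = -8*x - 16
Scalar curl = 20*x + 13
At (1, 1): 33.

33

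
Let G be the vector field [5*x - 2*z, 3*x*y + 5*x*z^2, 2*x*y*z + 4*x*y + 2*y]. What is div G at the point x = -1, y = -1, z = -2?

∂G₁/∂x = 5
∂G₂/∂y = 3*x
∂G₃/∂z = 2*x*y
∇·G = 2*x*y + 3*x + 5
At (-1, -1, -2): 4.

4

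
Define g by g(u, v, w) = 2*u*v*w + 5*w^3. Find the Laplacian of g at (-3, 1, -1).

-30

∂²g/∂u² = 0
∂²g/∂v² = 0
∂²g/∂w² = 30*w
∇²g = 30*w
At (-3, 1, -1): -30.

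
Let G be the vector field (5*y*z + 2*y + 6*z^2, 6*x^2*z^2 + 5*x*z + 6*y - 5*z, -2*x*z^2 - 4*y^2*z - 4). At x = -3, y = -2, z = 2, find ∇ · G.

14

∂G₁/∂x = 0
∂G₂/∂y = 6
∂G₃/∂z = -4*x*z - 4*y^2
∇·G = -4*x*z - 4*y^2 + 6
At (-3, -2, 2): 14.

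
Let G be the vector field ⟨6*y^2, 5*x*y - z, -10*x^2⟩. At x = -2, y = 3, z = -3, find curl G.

(∇×G)₁ = ∂G₃/∂y − ∂G₂/∂z = 1
(∇×G)₂ = ∂G₁/∂z − ∂G₃/∂x = 20*x
(∇×G)₃ = ∂G₂/∂x − ∂G₁/∂y = -7*y
∇×G = (1, 20*x, -7*y)
At (-2, 3, -3): (1, -40, -21).

(1, -40, -21)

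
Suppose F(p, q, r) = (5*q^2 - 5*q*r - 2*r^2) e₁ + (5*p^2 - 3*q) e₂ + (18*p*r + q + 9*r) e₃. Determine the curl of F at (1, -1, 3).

(1, -61, 35)

(∇×F)₁ = ∂F₃/∂q − ∂F₂/∂r = 1
(∇×F)₂ = ∂F₁/∂r − ∂F₃/∂p = -5*q - 22*r
(∇×F)₃ = ∂F₂/∂p − ∂F₁/∂q = 10*p - 10*q + 5*r
∇×F = (1, -5*q - 22*r, 10*p - 10*q + 5*r)
At (1, -1, 3): (1, -61, 35).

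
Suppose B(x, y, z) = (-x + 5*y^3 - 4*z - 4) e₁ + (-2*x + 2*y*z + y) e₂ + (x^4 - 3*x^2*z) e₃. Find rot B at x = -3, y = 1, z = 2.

(∇×B)₁ = ∂B₃/∂y − ∂B₂/∂z = -2*y
(∇×B)₂ = ∂B₁/∂z − ∂B₃/∂x = -4*x^3 + 6*x*z - 4
(∇×B)₃ = ∂B₂/∂x − ∂B₁/∂y = -15*y^2 - 2
∇×B = (-2*y, -4*x^3 + 6*x*z - 4, -15*y^2 - 2)
At (-3, 1, 2): (-2, 68, -17).

(-2, 68, -17)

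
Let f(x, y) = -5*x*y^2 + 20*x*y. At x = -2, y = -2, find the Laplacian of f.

∂²f/∂x² = 0
∂²f/∂y² = -10*x
∇²f = -10*x
At (-2, -2): 20.

20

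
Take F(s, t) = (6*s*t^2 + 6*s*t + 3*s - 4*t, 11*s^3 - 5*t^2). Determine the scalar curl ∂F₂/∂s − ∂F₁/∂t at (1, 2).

7

∂F₂/∂s = 33*s^2
∂F₁/∂t = 12*s*t + 6*s - 4
Scalar curl = 33*s^2 - 12*s*t - 6*s + 4
At (1, 2): 7.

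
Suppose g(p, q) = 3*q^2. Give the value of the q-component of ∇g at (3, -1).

(∇g)_2 = ∂g/∂q = 6*q
At (3, -1): -6.

-6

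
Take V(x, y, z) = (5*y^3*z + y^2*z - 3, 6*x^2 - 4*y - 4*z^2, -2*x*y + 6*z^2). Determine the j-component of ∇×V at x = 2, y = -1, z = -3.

-6

(∇×V)_2 = ∂V₁/∂z − ∂V₃/∂x
= 5*y^3 + y^2 − (-2*y)
= 5*y^3 + y^2 + 2*y
At (2, -1, -3): -6.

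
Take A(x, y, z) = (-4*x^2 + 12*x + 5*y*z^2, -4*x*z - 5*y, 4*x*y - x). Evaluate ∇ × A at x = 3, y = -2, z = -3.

(24, 69, -33)

(∇×A)₁ = ∂A₃/∂y − ∂A₂/∂z = 8*x
(∇×A)₂ = ∂A₁/∂z − ∂A₃/∂x = 10*y*z - 4*y + 1
(∇×A)₃ = ∂A₂/∂x − ∂A₁/∂y = -5*z^2 - 4*z
∇×A = (8*x, 10*y*z - 4*y + 1, -5*z^2 - 4*z)
At (3, -2, -3): (24, 69, -33).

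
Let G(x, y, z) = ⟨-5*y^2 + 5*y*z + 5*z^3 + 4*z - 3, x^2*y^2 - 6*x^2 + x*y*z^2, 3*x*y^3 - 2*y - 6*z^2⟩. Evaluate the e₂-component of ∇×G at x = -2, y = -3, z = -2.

(∇×G)_2 = ∂G₁/∂z − ∂G₃/∂x
= 5*y + 15*z^2 + 4 − (3*y^3)
= -3*y^3 + 5*y + 15*z^2 + 4
At (-2, -3, -2): 130.

130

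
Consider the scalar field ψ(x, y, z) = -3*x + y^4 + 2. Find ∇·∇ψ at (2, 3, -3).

108

∂²ψ/∂x² = 0
∂²ψ/∂y² = 12*y^2
∂²ψ/∂z² = 0
∇²ψ = 12*y^2
At (2, 3, -3): 108.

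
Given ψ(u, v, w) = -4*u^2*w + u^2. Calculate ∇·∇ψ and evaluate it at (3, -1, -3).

26

∂²ψ/∂u² = 2*(-4*w + 1)
∂²ψ/∂v² = 0
∂²ψ/∂w² = 0
∇²ψ = -8*w + 2
At (3, -1, -3): 26.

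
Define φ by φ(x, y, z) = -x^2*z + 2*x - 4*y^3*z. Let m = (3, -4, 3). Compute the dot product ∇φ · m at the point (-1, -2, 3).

∂φ/∂x = -2*x*z + 2
∂φ/∂y = -12*y^2*z
∂φ/∂z = -x^2 - 4*y^3
∇φ at (-1, -2, 3) = (8, -144, 31)
∇φ · m = (8)(3) + (-144)(-4) + (31)(3) = 693

693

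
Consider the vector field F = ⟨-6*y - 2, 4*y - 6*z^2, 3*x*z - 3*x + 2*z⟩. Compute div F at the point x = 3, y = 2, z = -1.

∂F₁/∂x = 0
∂F₂/∂y = 4
∂F₃/∂z = 3*x + 2
∇·F = 3*x + 6
At (3, 2, -1): 15.

15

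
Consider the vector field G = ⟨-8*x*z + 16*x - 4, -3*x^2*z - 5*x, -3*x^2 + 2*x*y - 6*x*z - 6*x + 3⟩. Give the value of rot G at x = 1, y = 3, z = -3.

(5, -20, 13)

(∇×G)₁ = ∂G₃/∂y − ∂G₂/∂z = 3*x^2 + 2*x
(∇×G)₂ = ∂G₁/∂z − ∂G₃/∂x = -2*x - 2*y + 6*z + 6
(∇×G)₃ = ∂G₂/∂x − ∂G₁/∂y = -6*x*z - 5
∇×G = (3*x^2 + 2*x, -2*x - 2*y + 6*z + 6, -6*x*z - 5)
At (1, 3, -3): (5, -20, 13).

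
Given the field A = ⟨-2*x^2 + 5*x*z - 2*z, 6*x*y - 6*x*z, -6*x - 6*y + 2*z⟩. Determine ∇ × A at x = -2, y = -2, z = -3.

(-18, -6, 6)

(∇×A)₁ = ∂A₃/∂y − ∂A₂/∂z = 6*x - 6
(∇×A)₂ = ∂A₁/∂z − ∂A₃/∂x = 5*x + 4
(∇×A)₃ = ∂A₂/∂x − ∂A₁/∂y = 6*y - 6*z
∇×A = (6*x - 6, 5*x + 4, 6*y - 6*z)
At (-2, -2, -3): (-18, -6, 6).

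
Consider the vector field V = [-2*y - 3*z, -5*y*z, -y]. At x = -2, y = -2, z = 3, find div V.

-15

∂V₁/∂x = 0
∂V₂/∂y = -5*z
∂V₃/∂z = 0
∇·V = -5*z
At (-2, -2, 3): -15.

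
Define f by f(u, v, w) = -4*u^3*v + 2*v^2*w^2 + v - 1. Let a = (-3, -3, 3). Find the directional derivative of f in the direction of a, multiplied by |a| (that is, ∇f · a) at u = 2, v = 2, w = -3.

21

∂f/∂u = -12*u^2*v
∂f/∂v = -4*u^3 + 4*v*w^2 + 1
∂f/∂w = 4*v^2*w
∇f at (2, 2, -3) = (-96, 41, -48)
∇f · a = (-96)(-3) + (41)(-3) + (-48)(3) = 21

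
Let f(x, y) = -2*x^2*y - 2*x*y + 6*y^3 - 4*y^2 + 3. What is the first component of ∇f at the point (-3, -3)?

-30

(∇f)_1 = ∂f/∂x = -4*x*y - 2*y
At (-3, -3): -30.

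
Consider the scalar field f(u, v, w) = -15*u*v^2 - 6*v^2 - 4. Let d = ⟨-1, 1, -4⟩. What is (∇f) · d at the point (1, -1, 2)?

57

∂f/∂u = -15*v^2
∂f/∂v = -30*u*v - 12*v
∂f/∂w = 0
∇f at (1, -1, 2) = (-15, 42, 0)
∇f · d = (-15)(-1) + (42)(1) + (0)(-4) = 57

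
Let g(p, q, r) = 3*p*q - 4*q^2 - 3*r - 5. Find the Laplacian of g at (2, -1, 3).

-8

∂²g/∂p² = 0
∂²g/∂q² = -8
∂²g/∂r² = 0
∇²g = -8
At (2, -1, 3): -8.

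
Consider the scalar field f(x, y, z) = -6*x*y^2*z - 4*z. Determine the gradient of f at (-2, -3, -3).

(162, 216, 104)

∂f/∂x = -6*y^2*z
∂f/∂y = -12*x*y*z
∂f/∂z = -6*x*y^2 - 4
∇f = (-6*y^2*z, -12*x*y*z, -6*x*y^2 - 4)
At (-2, -3, -3): (162, 216, 104).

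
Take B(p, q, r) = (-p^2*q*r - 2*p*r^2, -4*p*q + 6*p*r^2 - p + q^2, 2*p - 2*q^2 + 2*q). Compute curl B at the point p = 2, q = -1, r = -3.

(78, 26, 45)

(∇×B)₁ = ∂B₃/∂q − ∂B₂/∂r = -12*p*r - 4*q + 2
(∇×B)₂ = ∂B₁/∂r − ∂B₃/∂p = -p^2*q - 4*p*r - 2
(∇×B)₃ = ∂B₂/∂p − ∂B₁/∂q = p^2*r - 4*q + 6*r^2 - 1
∇×B = (-12*p*r - 4*q + 2, -p^2*q - 4*p*r - 2, p^2*r - 4*q + 6*r^2 - 1)
At (2, -1, -3): (78, 26, 45).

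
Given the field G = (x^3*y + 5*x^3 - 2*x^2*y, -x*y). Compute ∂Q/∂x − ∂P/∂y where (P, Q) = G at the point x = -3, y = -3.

48

∂G₂/∂x = -y
∂G₁/∂y = x^3 - 2*x^2
Scalar curl = -x^3 + 2*x^2 - y
At (-3, -3): 48.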